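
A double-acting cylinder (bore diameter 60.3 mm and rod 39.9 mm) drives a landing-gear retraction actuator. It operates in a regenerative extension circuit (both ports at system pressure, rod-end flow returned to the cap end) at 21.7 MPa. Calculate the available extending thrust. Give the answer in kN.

With equal pressure on both faces, forces on the annular region cancel; the net push is pressure × rod cross-section.
Rod cross-section A_rod = π/4 × (39.9 mm)² = 1250 mm^2
F = P × A_rod

F ≈ 27.1 kN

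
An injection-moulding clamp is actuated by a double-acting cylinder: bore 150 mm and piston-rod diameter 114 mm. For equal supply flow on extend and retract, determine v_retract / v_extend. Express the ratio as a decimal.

Cap-side area A_cap = π/4 × (150 mm)² = 17670 mm^2
Rod-side annular area A_ann = π/4 × (150² − 114²) = 7464 mm^2
For equal Q, v ∝ 1/A, so v_ret/v_ext = A_cap/A_ann.

v_ret/v_ext ≈ 2.37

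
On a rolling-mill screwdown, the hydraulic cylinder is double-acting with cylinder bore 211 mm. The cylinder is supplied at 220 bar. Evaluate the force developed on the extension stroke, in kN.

F ≈ 769 kN

Cap-side area A_cap = π/4 × (211 mm)² = 34970 mm^2
F = P × A_cap = 220 bar × A_cap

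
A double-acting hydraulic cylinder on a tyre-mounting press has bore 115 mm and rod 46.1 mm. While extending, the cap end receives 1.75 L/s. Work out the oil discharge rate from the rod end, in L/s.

Cap-side area A_cap = π/4 × (115 mm)² = 10390 mm^2
Rod-side annular area A_ann = π/4 × (115² − 46.1²) = 8718 mm^2
Piston speed v = Q_in/A_cap; rod-end outflow Q_out = v × A_ann = Q_in × A_ann/A_cap.

Q_out ≈ 1.47 L/s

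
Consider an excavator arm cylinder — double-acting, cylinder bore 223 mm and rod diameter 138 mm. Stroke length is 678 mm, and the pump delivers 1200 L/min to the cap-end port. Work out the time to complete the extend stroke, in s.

Cap-side area A_cap = π/4 × (223 mm)² = 39060 mm^2
Swept volume V = A × L; t = V / Q = A·L / Q

t ≈ 1.32 s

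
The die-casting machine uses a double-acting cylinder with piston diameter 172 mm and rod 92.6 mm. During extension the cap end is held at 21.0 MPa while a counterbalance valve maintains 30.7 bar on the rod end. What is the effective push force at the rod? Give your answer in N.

Cap-side area A_cap = π/4 × (172 mm)² = 23240 mm^2
Rod-side annular area A_ann = π/4 × (172² − 92.6²) = 16500 mm^2
Net thrust = P_cap·A_cap − P_rod·A_ann = 4.879e5 N − 50660 N

F ≈ 4.37e5 N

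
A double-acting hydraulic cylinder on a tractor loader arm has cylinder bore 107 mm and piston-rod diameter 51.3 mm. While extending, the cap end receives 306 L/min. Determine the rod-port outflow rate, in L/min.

Cap-side area A_cap = π/4 × (107 mm)² = 8992 mm^2
Rod-side annular area A_ann = π/4 × (107² − 51.3²) = 6925 mm^2
Piston speed v = Q_in/A_cap; rod-end outflow Q_out = v × A_ann = Q_in × A_ann/A_cap.

Q_out ≈ 236 L/min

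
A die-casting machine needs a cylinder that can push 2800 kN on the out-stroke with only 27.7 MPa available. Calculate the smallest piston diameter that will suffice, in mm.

D ≈ 359 mm

Extension force acts on the full piston face: F = P × (π/4)D².
D = √(4F / (πP)) = √(4 × 2800 kN / (π × 27.7 MPa))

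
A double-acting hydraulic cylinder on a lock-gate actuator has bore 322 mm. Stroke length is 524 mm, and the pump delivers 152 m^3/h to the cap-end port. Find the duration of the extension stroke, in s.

t ≈ 1.01 s

Cap-side area A_cap = π/4 × (322 mm)² = 81430 mm^2
Swept volume V = A × L; t = V / Q = A·L / Q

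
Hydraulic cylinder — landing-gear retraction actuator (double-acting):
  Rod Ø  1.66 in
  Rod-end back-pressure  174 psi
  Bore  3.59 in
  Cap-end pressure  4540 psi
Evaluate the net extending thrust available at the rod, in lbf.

F ≈ 44600 lbf

Cap-side area A_cap = π/4 × (3.59 in)² = 10.12 in^2
Rod-side annular area A_ann = π/4 × (3.59² − 1.66²) = 7.958 in^2
Net thrust = P_cap·A_cap − P_rod·A_ann = 45960 lbf − 1385 lbf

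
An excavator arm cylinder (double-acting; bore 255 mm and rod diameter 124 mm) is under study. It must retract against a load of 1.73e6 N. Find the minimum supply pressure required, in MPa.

P ≈ 44.4 MPa

Rod-side annular area A_ann = π/4 × (255² − 124²) = 38990 mm^2
Retraction: pressure acts on the annular area.
P = F / A = 1.73e6 N / A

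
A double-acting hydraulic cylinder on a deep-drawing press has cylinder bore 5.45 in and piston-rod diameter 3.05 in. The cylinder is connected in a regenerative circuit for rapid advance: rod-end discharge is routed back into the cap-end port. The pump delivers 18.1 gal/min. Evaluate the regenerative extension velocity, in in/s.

In regeneration the rod-end outflow joins the pump flow into the cap end, so the net volume the pump must supply per unit advance equals the rod cross-section area.
Rod cross-section A_rod = π/4 × (3.05 in)² = 7.306 in^2
v = Q_pump / A_rod

v ≈ 9.54 in/s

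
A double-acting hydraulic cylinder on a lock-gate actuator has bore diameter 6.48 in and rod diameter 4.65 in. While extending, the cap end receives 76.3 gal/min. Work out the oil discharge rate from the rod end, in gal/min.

Q_out ≈ 37.0 gal/min

Cap-side area A_cap = π/4 × (6.48 in)² = 32.98 in^2
Rod-side annular area A_ann = π/4 × (6.48² − 4.65²) = 16.00 in^2
Piston speed v = Q_in/A_cap; rod-end outflow Q_out = v × A_ann = Q_in × A_ann/A_cap.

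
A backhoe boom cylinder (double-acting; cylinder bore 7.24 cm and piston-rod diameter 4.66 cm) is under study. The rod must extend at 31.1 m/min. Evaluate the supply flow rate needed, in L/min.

Cap-side area A_cap = π/4 × (7.24 cm)² = 41.17 cm^2
Q = A × v

Q ≈ 128 L/min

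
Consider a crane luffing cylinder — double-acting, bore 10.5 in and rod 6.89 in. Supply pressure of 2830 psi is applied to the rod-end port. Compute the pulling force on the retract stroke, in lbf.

Rod-side annular area A_ann = π/4 × (10.5² − 6.89²) = 49.31 in^2
On retraction the pressure acts on the annular area (bore minus rod).
F = P × A_ann

F ≈ 1.40e5 lbf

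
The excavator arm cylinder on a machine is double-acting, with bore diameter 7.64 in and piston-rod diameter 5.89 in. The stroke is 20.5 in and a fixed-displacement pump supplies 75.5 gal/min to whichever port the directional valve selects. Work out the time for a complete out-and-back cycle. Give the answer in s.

Cap-side area A_cap = π/4 × (7.64 in)² = 45.84 in^2
Rod-side annular area A_ann = π/4 × (7.64² − 5.89²) = 18.60 in^2
t_ext = A_cap·L/Q = 3.233 s
t_ret = A_ann·L/Q = 1.312 s
t_cycle = t_ext + t_ret

t ≈ 4.54 s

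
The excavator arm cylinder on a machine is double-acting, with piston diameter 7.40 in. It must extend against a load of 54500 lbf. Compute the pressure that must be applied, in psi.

P ≈ 1270 psi

Cap-side area A_cap = π/4 × (7.40 in)² = 43.01 in^2
P = F / A = 54500 lbf / A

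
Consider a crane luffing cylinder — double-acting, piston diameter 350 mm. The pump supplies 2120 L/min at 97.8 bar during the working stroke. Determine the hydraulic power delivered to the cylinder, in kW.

W ≈ 346 kW

Hydraulic power = P × Q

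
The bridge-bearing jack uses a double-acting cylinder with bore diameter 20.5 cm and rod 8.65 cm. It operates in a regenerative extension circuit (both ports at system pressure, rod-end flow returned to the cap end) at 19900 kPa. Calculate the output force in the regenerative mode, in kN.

F ≈ 117 kN

With equal pressure on both faces, forces on the annular region cancel; the net push is pressure × rod cross-section.
Rod cross-section A_rod = π/4 × (8.65 cm)² = 58.77 cm^2
F = P × A_rod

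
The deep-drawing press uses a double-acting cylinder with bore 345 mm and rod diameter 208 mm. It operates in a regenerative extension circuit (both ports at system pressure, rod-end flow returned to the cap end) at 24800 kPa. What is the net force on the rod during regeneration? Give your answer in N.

F ≈ 8.43e5 N

With equal pressure on both faces, forces on the annular region cancel; the net push is pressure × rod cross-section.
Rod cross-section A_rod = π/4 × (208 mm)² = 33980 mm^2
F = P × A_rod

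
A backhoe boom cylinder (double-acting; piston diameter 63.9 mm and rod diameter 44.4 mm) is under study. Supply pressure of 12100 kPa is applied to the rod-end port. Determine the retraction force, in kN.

Rod-side annular area A_ann = π/4 × (63.9² − 44.4²) = 1659 mm^2
On retraction the pressure acts on the annular area (bore minus rod).
F = P × A_ann

F ≈ 20.1 kN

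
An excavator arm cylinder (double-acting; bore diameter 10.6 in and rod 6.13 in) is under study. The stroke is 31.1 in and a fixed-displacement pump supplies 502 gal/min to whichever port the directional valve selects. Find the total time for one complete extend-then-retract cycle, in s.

t ≈ 2.37 s

Cap-side area A_cap = π/4 × (10.6 in)² = 88.25 in^2
Rod-side annular area A_ann = π/4 × (10.6² − 6.13²) = 58.73 in^2
t_ext = A_cap·L/Q = 1.420 s
t_ret = A_ann·L/Q = 0.9451 s
t_cycle = t_ext + t_ret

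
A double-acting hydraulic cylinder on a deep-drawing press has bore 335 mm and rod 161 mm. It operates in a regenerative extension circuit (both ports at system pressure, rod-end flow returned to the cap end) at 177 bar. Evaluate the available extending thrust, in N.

F ≈ 3.60e5 N

With equal pressure on both faces, forces on the annular region cancel; the net push is pressure × rod cross-section.
Rod cross-section A_rod = π/4 × (161 mm)² = 20360 mm^2
F = P × A_rod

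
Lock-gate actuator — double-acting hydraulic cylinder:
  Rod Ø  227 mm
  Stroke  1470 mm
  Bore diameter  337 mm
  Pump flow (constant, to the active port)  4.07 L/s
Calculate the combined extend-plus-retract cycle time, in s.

Cap-side area A_cap = π/4 × (337 mm)² = 89200 mm^2
Rod-side annular area A_ann = π/4 × (337² − 227²) = 48730 mm^2
t_ext = A_cap·L/Q = 32.22 s
t_ret = A_ann·L/Q = 17.60 s
t_cycle = t_ext + t_ret

t ≈ 49.8 s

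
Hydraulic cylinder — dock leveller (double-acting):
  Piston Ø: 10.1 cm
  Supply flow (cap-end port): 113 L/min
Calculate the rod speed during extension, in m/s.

Cap-side area A_cap = π/4 × (10.1 cm)² = 80.12 cm^2
v = Q / A

v ≈ 0.235 m/s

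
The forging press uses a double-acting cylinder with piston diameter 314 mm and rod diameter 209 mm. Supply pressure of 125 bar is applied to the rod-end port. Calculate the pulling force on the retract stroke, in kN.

Rod-side annular area A_ann = π/4 × (314² − 209²) = 43130 mm^2
On retraction the pressure acts on the annular area (bore minus rod).
F = P × A_ann

F ≈ 539 kN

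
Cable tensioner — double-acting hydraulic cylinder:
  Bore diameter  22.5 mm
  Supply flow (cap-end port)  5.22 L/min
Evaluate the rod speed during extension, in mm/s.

v ≈ 219 mm/s

Cap-side area A_cap = π/4 × (22.5 mm)² = 397.6 mm^2
v = Q / A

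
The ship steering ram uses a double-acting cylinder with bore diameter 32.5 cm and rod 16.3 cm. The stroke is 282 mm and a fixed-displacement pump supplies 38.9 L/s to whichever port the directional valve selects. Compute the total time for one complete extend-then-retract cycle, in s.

t ≈ 1.05 s

Cap-side area A_cap = π/4 × (32.5 cm)² = 829.6 cm^2
Rod-side annular area A_ann = π/4 × (32.5² − 16.3²) = 620.9 cm^2
t_ext = A_cap·L/Q = 0.6014 s
t_ret = A_ann·L/Q = 0.4501 s
t_cycle = t_ext + t_ret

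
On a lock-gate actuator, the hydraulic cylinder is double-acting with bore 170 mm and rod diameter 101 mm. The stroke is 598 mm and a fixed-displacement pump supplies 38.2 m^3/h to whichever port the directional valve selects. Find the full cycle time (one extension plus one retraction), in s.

t ≈ 2.11 s

Cap-side area A_cap = π/4 × (170 mm)² = 22700 mm^2
Rod-side annular area A_ann = π/4 × (170² − 101²) = 14690 mm^2
t_ext = A_cap·L/Q = 1.279 s
t_ret = A_ann·L/Q = 0.8277 s
t_cycle = t_ext + t_ret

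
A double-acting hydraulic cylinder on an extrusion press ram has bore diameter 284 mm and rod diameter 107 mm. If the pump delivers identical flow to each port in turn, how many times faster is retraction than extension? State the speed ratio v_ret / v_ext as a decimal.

v_ret/v_ext ≈ 1.17

Cap-side area A_cap = π/4 × (284 mm)² = 63350 mm^2
Rod-side annular area A_ann = π/4 × (284² − 107²) = 54360 mm^2
For equal Q, v ∝ 1/A, so v_ret/v_ext = A_cap/A_ann.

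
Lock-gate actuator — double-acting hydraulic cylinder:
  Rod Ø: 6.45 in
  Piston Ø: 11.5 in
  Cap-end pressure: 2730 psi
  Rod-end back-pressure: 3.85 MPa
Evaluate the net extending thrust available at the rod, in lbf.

Cap-side area A_cap = π/4 × (11.5 in)² = 103.9 in^2
Rod-side annular area A_ann = π/4 × (11.5² − 6.45²) = 71.19 in^2
Net thrust = P_cap·A_cap − P_rod·A_ann = 2.836e5 lbf − 39750 lbf

F ≈ 2.44e5 lbf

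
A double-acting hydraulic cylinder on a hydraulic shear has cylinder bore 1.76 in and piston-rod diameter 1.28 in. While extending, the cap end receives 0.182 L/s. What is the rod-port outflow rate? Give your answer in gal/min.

Q_out ≈ 1.36 gal/min

Cap-side area A_cap = π/4 × (1.76 in)² = 2.433 in^2
Rod-side annular area A_ann = π/4 × (1.76² − 1.28²) = 1.146 in^2
Piston speed v = Q_in/A_cap; rod-end outflow Q_out = v × A_ann = Q_in × A_ann/A_cap.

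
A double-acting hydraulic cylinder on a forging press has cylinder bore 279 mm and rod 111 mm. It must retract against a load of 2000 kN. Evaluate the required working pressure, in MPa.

Rod-side annular area A_ann = π/4 × (279² − 111²) = 51460 mm^2
Retraction: pressure acts on the annular area.
P = F / A = 2000 kN / A

P ≈ 38.9 MPa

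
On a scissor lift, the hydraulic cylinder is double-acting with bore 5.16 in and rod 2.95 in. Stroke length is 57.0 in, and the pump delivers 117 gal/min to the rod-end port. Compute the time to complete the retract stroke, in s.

t ≈ 1.78 s

Rod-side annular area A_ann = π/4 × (5.16² − 2.95²) = 14.08 in^2
Swept volume V = A × L; t = V / Q = A·L / Q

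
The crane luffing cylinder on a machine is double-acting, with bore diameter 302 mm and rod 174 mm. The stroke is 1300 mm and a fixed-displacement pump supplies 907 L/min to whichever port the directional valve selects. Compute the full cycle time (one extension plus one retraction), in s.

t ≈ 10.3 s

Cap-side area A_cap = π/4 × (302 mm)² = 71630 mm^2
Rod-side annular area A_ann = π/4 × (302² − 174²) = 47850 mm^2
t_ext = A_cap·L/Q = 6.160 s
t_ret = A_ann·L/Q = 4.115 s
t_cycle = t_ext + t_ret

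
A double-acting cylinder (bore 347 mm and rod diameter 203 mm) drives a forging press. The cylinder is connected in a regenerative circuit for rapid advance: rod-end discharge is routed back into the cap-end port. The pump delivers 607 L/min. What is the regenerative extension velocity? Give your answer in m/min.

In regeneration the rod-end outflow joins the pump flow into the cap end, so the net volume the pump must supply per unit advance equals the rod cross-section area.
Rod cross-section A_rod = π/4 × (203 mm)² = 32370 mm^2
v = Q_pump / A_rod

v ≈ 18.8 m/min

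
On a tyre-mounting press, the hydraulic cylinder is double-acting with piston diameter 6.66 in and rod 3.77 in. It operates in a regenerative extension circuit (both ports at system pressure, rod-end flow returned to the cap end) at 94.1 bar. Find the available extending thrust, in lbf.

With equal pressure on both faces, forces on the annular region cancel; the net push is pressure × rod cross-section.
Rod cross-section A_rod = π/4 × (3.77 in)² = 11.16 in^2
F = P × A_rod

F ≈ 15200 lbf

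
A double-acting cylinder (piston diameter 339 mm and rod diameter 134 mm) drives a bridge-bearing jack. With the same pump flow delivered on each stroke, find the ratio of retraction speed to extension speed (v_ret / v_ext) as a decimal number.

v_ret/v_ext ≈ 1.19

Cap-side area A_cap = π/4 × (339 mm)² = 90260 mm^2
Rod-side annular area A_ann = π/4 × (339² − 134²) = 76160 mm^2
For equal Q, v ∝ 1/A, so v_ret/v_ext = A_cap/A_ann.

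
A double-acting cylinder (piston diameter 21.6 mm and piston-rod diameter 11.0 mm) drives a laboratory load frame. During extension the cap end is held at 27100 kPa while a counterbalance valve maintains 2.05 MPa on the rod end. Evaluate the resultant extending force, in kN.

Cap-side area A_cap = π/4 × (21.6 mm)² = 366.4 mm^2
Rod-side annular area A_ann = π/4 × (21.6² − 11.0²) = 271.4 mm^2
Net thrust = P_cap·A_cap − P_rod·A_ann = 9.930 kN − 0.5564 kN

F ≈ 9.37 kN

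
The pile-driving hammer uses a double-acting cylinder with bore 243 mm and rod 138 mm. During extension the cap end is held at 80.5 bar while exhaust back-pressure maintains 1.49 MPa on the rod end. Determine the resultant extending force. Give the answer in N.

Cap-side area A_cap = π/4 × (243 mm)² = 46380 mm^2
Rod-side annular area A_ann = π/4 × (243² − 138²) = 31420 mm^2
Net thrust = P_cap·A_cap − P_rod·A_ann = 3.733e5 N − 46820 N

F ≈ 3.27e5 N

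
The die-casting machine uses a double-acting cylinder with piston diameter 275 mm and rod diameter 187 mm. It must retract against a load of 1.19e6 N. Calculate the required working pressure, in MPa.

P ≈ 37.3 MPa

Rod-side annular area A_ann = π/4 × (275² − 187²) = 31930 mm^2
Retraction: pressure acts on the annular area.
P = F / A = 1.19e6 N / A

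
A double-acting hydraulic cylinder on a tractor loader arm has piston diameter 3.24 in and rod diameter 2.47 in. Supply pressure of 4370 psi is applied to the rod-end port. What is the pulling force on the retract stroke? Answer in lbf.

Rod-side annular area A_ann = π/4 × (3.24² − 2.47²) = 3.453 in^2
On retraction the pressure acts on the annular area (bore minus rod).
F = P × A_ann

F ≈ 15100 lbf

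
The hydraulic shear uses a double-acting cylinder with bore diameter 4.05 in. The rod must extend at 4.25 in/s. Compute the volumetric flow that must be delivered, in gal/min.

Cap-side area A_cap = π/4 × (4.05 in)² = 12.88 in^2
Q = A × v

Q ≈ 14.2 gal/min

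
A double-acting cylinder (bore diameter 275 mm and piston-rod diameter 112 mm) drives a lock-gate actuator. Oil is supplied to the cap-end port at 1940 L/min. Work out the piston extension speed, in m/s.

Cap-side area A_cap = π/4 × (275 mm)² = 59400 mm^2
v = Q / A

v ≈ 0.544 m/s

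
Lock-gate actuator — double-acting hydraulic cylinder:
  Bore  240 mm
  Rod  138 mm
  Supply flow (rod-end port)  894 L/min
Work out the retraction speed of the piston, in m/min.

Rod-side annular area A_ann = π/4 × (240² − 138²) = 30280 mm^2
Flow into the rod-end port fills the annular volume.
v = Q / A

v ≈ 29.5 m/min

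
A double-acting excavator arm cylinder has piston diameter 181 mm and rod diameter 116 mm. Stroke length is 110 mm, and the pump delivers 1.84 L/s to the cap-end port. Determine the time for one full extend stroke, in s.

t ≈ 1.54 s

Cap-side area A_cap = π/4 × (181 mm)² = 25730 mm^2
Swept volume V = A × L; t = V / Q = A·L / Q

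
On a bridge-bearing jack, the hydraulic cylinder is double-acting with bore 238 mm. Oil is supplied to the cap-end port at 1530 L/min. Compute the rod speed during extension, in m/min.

v ≈ 34.4 m/min

Cap-side area A_cap = π/4 × (238 mm)² = 44490 mm^2
v = Q / A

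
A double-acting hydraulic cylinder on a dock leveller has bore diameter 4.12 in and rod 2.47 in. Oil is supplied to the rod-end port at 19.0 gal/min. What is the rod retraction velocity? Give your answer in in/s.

v ≈ 8.57 in/s

Rod-side annular area A_ann = π/4 × (4.12² − 2.47²) = 8.540 in^2
Flow into the rod-end port fills the annular volume.
v = Q / A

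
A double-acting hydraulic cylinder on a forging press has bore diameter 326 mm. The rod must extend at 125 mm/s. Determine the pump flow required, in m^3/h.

Q ≈ 37.6 m^3/h

Cap-side area A_cap = π/4 × (326 mm)² = 83470 mm^2
Q = A × v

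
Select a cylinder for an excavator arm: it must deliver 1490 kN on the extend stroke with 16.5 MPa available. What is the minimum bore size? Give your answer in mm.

Extension force acts on the full piston face: F = P × (π/4)D².
D = √(4F / (πP)) = √(4 × 1490 kN / (π × 16.5 MPa))

D ≈ 339 mm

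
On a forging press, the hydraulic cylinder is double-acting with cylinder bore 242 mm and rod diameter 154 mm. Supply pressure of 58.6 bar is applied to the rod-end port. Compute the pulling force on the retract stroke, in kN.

Rod-side annular area A_ann = π/4 × (242² − 154²) = 27370 mm^2
On retraction the pressure acts on the annular area (bore minus rod).
F = P × A_ann

F ≈ 160 kN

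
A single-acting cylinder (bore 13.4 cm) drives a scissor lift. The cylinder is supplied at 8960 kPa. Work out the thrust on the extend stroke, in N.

Cap-side area A_cap = π/4 × (13.4 cm)² = 141.0 cm^2
F = P × A_cap = 8960 kPa × A_cap

F ≈ 1.26e5 N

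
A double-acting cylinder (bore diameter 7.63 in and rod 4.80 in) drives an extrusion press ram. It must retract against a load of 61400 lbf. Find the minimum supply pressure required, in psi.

P ≈ 2220 psi

Rod-side annular area A_ann = π/4 × (7.63² − 4.80²) = 27.63 in^2
Retraction: pressure acts on the annular area.
P = F / A = 61400 lbf / A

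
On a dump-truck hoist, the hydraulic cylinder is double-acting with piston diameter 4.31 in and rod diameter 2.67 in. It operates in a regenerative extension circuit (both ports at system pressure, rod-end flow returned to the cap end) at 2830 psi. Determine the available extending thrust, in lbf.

With equal pressure on both faces, forces on the annular region cancel; the net push is pressure × rod cross-section.
Rod cross-section A_rod = π/4 × (2.67 in)² = 5.599 in^2
F = P × A_rod

F ≈ 15800 lbf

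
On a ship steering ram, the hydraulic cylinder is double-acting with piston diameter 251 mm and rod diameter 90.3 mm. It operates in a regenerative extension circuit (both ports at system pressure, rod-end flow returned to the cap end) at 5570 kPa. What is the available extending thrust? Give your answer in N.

With equal pressure on both faces, forces on the annular region cancel; the net push is pressure × rod cross-section.
Rod cross-section A_rod = π/4 × (90.3 mm)² = 6404 mm^2
F = P × A_rod

F ≈ 35700 N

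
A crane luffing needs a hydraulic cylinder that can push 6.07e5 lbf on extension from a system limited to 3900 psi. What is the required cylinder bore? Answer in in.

D ≈ 14.1 in

Extension force acts on the full piston face: F = P × (π/4)D².
D = √(4F / (πP)) = √(4 × 6.07e5 lbf / (π × 3900 psi))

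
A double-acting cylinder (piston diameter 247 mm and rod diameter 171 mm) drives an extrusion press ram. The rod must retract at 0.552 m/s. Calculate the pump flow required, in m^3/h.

Rod-side annular area A_ann = π/4 × (247² − 171²) = 24950 mm^2
Q = A × v

Q ≈ 49.6 m^3/h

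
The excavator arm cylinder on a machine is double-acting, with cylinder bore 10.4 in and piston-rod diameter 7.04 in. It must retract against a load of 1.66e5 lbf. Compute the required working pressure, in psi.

Rod-side annular area A_ann = π/4 × (10.4² − 7.04²) = 46.02 in^2
Retraction: pressure acts on the annular area.
P = F / A = 1.66e5 lbf / A

P ≈ 3610 psi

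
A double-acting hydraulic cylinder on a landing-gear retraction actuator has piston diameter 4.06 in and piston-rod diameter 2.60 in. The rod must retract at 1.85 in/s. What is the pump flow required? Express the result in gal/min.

Q ≈ 3.67 gal/min

Rod-side annular area A_ann = π/4 × (4.06² − 2.60²) = 7.637 in^2
Q = A × v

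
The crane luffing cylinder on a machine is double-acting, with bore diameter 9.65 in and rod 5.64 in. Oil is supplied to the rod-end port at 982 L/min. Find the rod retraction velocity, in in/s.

v ≈ 20.7 in/s

Rod-side annular area A_ann = π/4 × (9.65² − 5.64²) = 48.16 in^2
Flow into the rod-end port fills the annular volume.
v = Q / A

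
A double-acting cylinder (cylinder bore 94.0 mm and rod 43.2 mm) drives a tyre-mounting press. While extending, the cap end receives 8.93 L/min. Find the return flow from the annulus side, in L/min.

Q_out ≈ 7.04 L/min

Cap-side area A_cap = π/4 × (94.0 mm)² = 6940 mm^2
Rod-side annular area A_ann = π/4 × (94.0² − 43.2²) = 5474 mm^2
Piston speed v = Q_in/A_cap; rod-end outflow Q_out = v × A_ann = Q_in × A_ann/A_cap.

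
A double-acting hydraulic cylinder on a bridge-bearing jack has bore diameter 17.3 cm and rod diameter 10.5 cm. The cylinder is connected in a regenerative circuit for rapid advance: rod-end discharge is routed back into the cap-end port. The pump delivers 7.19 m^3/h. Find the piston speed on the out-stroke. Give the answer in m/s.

In regeneration the rod-end outflow joins the pump flow into the cap end, so the net volume the pump must supply per unit advance equals the rod cross-section area.
Rod cross-section A_rod = π/4 × (10.5 cm)² = 86.59 cm^2
v = Q_pump / A_rod

v ≈ 0.231 m/s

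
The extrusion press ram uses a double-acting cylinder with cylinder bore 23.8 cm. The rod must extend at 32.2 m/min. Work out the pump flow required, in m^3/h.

Q ≈ 86.0 m^3/h

Cap-side area A_cap = π/4 × (23.8 cm)² = 444.9 cm^2
Q = A × v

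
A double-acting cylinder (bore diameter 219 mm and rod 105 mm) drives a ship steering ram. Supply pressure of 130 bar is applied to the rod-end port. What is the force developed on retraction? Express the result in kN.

F ≈ 377 kN

Rod-side annular area A_ann = π/4 × (219² − 105²) = 29010 mm^2
On retraction the pressure acts on the annular area (bore minus rod).
F = P × A_ann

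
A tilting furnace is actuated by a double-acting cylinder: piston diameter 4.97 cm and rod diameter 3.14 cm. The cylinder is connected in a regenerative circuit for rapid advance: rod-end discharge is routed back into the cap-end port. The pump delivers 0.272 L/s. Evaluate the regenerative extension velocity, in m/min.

In regeneration the rod-end outflow joins the pump flow into the cap end, so the net volume the pump must supply per unit advance equals the rod cross-section area.
Rod cross-section A_rod = π/4 × (3.14 cm)² = 7.744 cm^2
v = Q_pump / A_rod

v ≈ 21.1 m/min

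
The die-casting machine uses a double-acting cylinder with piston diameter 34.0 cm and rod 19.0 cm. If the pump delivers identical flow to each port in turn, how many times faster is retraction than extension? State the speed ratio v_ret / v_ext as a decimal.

Cap-side area A_cap = π/4 × (34.0 cm)² = 907.9 cm^2
Rod-side annular area A_ann = π/4 × (34.0² − 19.0²) = 624.4 cm^2
For equal Q, v ∝ 1/A, so v_ret/v_ext = A_cap/A_ann.

v_ret/v_ext ≈ 1.45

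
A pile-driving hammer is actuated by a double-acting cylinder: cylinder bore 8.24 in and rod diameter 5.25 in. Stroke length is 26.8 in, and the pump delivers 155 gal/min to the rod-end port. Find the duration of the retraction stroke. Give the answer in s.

Rod-side annular area A_ann = π/4 × (8.24² − 5.25²) = 31.68 in^2
Swept volume V = A × L; t = V / Q = A·L / Q

t ≈ 1.42 s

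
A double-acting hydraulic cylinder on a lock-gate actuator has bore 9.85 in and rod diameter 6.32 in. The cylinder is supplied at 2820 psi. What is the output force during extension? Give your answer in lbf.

Cap-side area A_cap = π/4 × (9.85 in)² = 76.20 in^2
F = P × A_cap = 2820 psi × A_cap

F ≈ 2.15e5 lbf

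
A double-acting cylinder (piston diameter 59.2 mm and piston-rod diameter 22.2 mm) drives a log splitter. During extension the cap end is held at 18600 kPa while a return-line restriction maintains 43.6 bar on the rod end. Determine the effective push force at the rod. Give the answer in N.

Cap-side area A_cap = π/4 × (59.2 mm)² = 2753 mm^2
Rod-side annular area A_ann = π/4 × (59.2² − 22.2²) = 2365 mm^2
Net thrust = P_cap·A_cap − P_rod·A_ann = 51200 N − 10310 N

F ≈ 40900 N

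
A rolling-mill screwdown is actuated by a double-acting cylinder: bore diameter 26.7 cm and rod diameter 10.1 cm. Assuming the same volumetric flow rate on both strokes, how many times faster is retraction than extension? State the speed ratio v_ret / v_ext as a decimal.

v_ret/v_ext ≈ 1.17

Cap-side area A_cap = π/4 × (26.7 cm)² = 559.9 cm^2
Rod-side annular area A_ann = π/4 × (26.7² − 10.1²) = 479.8 cm^2
For equal Q, v ∝ 1/A, so v_ret/v_ext = A_cap/A_ann.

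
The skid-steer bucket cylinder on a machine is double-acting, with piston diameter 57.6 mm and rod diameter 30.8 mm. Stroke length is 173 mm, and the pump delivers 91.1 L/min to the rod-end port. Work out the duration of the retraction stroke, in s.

Rod-side annular area A_ann = π/4 × (57.6² − 30.8²) = 1861 mm^2
Swept volume V = A × L; t = V / Q = A·L / Q

t ≈ 0.212 s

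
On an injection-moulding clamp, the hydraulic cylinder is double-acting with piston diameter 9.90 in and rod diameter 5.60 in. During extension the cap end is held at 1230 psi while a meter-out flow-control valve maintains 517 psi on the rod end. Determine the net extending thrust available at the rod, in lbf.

F ≈ 67600 lbf

Cap-side area A_cap = π/4 × (9.90 in)² = 76.98 in^2
Rod-side annular area A_ann = π/4 × (9.90² − 5.60²) = 52.35 in^2
Net thrust = P_cap·A_cap − P_rod·A_ann = 94680 lbf − 27060 lbf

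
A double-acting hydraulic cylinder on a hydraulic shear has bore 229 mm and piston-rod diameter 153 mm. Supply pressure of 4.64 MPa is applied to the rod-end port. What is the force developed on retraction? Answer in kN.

F ≈ 106 kN

Rod-side annular area A_ann = π/4 × (229² − 153²) = 22800 mm^2
On retraction the pressure acts on the annular area (bore minus rod).
F = P × A_ann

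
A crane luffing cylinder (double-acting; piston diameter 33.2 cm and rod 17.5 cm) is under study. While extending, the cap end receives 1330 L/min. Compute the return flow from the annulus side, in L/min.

Q_out ≈ 960 L/min

Cap-side area A_cap = π/4 × (33.2 cm)² = 865.7 cm^2
Rod-side annular area A_ann = π/4 × (33.2² − 17.5²) = 625.2 cm^2
Piston speed v = Q_in/A_cap; rod-end outflow Q_out = v × A_ann = Q_in × A_ann/A_cap.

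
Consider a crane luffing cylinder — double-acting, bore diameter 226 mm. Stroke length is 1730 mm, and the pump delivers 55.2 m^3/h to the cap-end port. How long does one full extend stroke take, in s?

t ≈ 4.53 s

Cap-side area A_cap = π/4 × (226 mm)² = 40110 mm^2
Swept volume V = A × L; t = V / Q = A·L / Q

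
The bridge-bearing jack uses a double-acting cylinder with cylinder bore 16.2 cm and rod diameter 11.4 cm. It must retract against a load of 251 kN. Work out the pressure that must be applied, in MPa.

P ≈ 24.1 MPa

Rod-side annular area A_ann = π/4 × (16.2² − 11.4²) = 104.0 cm^2
Retraction: pressure acts on the annular area.
P = F / A = 251 kN / A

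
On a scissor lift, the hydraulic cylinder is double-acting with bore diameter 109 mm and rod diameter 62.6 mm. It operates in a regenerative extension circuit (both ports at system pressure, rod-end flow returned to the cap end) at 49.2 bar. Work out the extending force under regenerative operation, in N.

F ≈ 15100 N

With equal pressure on both faces, forces on the annular region cancel; the net push is pressure × rod cross-section.
Rod cross-section A_rod = π/4 × (62.6 mm)² = 3078 mm^2
F = P × A_rod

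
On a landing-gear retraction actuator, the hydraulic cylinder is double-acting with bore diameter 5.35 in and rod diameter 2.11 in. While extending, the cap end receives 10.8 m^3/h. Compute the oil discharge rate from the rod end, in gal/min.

Cap-side area A_cap = π/4 × (5.35 in)² = 22.48 in^2
Rod-side annular area A_ann = π/4 × (5.35² − 2.11²) = 18.98 in^2
Piston speed v = Q_in/A_cap; rod-end outflow Q_out = v × A_ann = Q_in × A_ann/A_cap.

Q_out ≈ 40.2 gal/min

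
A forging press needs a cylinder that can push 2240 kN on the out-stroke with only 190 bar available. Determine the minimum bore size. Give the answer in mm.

Extension force acts on the full piston face: F = P × (π/4)D².
D = √(4F / (πP)) = √(4 × 2240 kN / (π × 190 bar))

D ≈ 387 mm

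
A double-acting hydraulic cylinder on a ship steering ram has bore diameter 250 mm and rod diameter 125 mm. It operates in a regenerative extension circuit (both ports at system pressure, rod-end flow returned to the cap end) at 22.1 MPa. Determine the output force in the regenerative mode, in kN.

With equal pressure on both faces, forces on the annular region cancel; the net push is pressure × rod cross-section.
Rod cross-section A_rod = π/4 × (125 mm)² = 12270 mm^2
F = P × A_rod

F ≈ 271 kN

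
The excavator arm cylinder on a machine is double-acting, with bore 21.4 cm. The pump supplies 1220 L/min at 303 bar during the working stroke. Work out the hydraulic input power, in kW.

W ≈ 616 kW

Hydraulic power = P × Q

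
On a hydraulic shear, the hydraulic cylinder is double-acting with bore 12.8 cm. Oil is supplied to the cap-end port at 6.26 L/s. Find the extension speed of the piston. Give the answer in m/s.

Cap-side area A_cap = π/4 × (12.8 cm)² = 128.7 cm^2
v = Q / A

v ≈ 0.486 m/s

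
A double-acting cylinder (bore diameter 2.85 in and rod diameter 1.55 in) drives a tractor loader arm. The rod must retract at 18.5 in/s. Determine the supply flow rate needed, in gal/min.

Rod-side annular area A_ann = π/4 × (2.85² − 1.55²) = 4.492 in^2
Q = A × v

Q ≈ 21.6 gal/min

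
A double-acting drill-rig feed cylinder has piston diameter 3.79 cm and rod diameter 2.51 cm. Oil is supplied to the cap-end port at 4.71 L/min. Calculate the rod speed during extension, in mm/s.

Cap-side area A_cap = π/4 × (3.79 cm)² = 11.28 cm^2
v = Q / A

v ≈ 69.6 mm/s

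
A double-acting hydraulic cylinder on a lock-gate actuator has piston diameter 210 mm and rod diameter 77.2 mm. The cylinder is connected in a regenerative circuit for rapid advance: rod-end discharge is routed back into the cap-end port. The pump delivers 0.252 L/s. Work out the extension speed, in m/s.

In regeneration the rod-end outflow joins the pump flow into the cap end, so the net volume the pump must supply per unit advance equals the rod cross-section area.
Rod cross-section A_rod = π/4 × (77.2 mm)² = 4681 mm^2
v = Q_pump / A_rod

v ≈ 0.0538 m/s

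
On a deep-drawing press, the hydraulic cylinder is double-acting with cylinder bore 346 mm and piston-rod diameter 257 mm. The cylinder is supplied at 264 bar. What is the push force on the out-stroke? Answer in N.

F ≈ 2.48e6 N

Cap-side area A_cap = π/4 × (346 mm)² = 94020 mm^2
F = P × A_cap = 264 bar × A_cap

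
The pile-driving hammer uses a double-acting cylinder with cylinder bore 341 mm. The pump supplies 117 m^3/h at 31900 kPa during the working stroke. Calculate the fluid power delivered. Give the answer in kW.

Hydraulic power = P × Q

W ≈ 1040 kW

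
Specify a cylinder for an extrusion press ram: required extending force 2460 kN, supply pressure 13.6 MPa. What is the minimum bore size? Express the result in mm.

Extension force acts on the full piston face: F = P × (π/4)D².
D = √(4F / (πP)) = √(4 × 2460 kN / (π × 13.6 MPa))

D ≈ 480 mm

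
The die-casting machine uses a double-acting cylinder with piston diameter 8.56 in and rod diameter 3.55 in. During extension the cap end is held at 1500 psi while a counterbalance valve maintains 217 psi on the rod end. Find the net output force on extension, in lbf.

F ≈ 76000 lbf

Cap-side area A_cap = π/4 × (8.56 in)² = 57.55 in^2
Rod-side annular area A_ann = π/4 × (8.56² − 3.55²) = 47.65 in^2
Net thrust = P_cap·A_cap − P_rod·A_ann = 86320 lbf − 10340 lbf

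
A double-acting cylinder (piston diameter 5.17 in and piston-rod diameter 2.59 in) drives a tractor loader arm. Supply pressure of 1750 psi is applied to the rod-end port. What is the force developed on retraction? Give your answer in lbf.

Rod-side annular area A_ann = π/4 × (5.17² − 2.59²) = 15.72 in^2
On retraction the pressure acts on the annular area (bore minus rod).
F = P × A_ann

F ≈ 27500 lbf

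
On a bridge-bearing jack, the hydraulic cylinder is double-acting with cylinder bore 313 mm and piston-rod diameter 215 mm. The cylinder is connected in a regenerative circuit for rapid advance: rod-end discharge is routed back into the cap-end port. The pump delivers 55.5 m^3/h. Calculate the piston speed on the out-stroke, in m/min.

v ≈ 25.5 m/min

In regeneration the rod-end outflow joins the pump flow into the cap end, so the net volume the pump must supply per unit advance equals the rod cross-section area.
Rod cross-section A_rod = π/4 × (215 mm)² = 36310 mm^2
v = Q_pump / A_rod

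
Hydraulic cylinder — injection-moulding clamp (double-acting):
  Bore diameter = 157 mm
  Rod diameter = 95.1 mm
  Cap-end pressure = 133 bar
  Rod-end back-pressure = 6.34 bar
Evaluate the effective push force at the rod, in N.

F ≈ 2.50e5 N

Cap-side area A_cap = π/4 × (157 mm)² = 19360 mm^2
Rod-side annular area A_ann = π/4 × (157² − 95.1²) = 12260 mm^2
Net thrust = P_cap·A_cap − P_rod·A_ann = 2.575e5 N − 7770 N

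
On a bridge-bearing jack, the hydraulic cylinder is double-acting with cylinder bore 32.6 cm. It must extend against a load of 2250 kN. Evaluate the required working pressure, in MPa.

P ≈ 27.0 MPa

Cap-side area A_cap = π/4 × (32.6 cm)² = 834.7 cm^2
P = F / A = 2250 kN / A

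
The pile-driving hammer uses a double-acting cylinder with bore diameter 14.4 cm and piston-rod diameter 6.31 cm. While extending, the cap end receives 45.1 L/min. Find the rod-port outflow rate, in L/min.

Q_out ≈ 36.4 L/min

Cap-side area A_cap = π/4 × (14.4 cm)² = 162.9 cm^2
Rod-side annular area A_ann = π/4 × (14.4² − 6.31²) = 131.6 cm^2
Piston speed v = Q_in/A_cap; rod-end outflow Q_out = v × A_ann = Q_in × A_ann/A_cap.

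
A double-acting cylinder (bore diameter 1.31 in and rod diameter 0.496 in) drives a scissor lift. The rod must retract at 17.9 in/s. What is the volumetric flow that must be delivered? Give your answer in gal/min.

Q ≈ 5.37 gal/min

Rod-side annular area A_ann = π/4 × (1.31² − 0.496²) = 1.155 in^2
Q = A × v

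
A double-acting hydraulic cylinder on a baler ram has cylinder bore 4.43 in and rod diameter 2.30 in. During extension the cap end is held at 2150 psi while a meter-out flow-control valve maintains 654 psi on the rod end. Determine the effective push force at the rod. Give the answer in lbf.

Cap-side area A_cap = π/4 × (4.43 in)² = 15.41 in^2
Rod-side annular area A_ann = π/4 × (4.43² − 2.30²) = 11.26 in^2
Net thrust = P_cap·A_cap − P_rod·A_ann = 33140 lbf − 7363 lbf

F ≈ 25800 lbf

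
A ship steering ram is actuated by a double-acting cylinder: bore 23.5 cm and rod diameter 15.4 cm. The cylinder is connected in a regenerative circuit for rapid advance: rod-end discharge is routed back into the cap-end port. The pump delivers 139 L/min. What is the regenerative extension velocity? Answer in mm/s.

In regeneration the rod-end outflow joins the pump flow into the cap end, so the net volume the pump must supply per unit advance equals the rod cross-section area.
Rod cross-section A_rod = π/4 × (15.4 cm)² = 186.3 cm^2
v = Q_pump / A_rod

v ≈ 124 mm/s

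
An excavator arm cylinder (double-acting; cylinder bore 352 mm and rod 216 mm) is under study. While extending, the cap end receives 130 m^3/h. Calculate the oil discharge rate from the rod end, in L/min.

Q_out ≈ 1350 L/min

Cap-side area A_cap = π/4 × (352 mm)² = 97310 mm^2
Rod-side annular area A_ann = π/4 × (352² − 216²) = 60670 mm^2
Piston speed v = Q_in/A_cap; rod-end outflow Q_out = v × A_ann = Q_in × A_ann/A_cap.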